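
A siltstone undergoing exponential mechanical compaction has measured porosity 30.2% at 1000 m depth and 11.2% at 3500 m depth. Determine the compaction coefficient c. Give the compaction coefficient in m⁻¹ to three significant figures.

0.000397 m⁻¹

Working in km (1 km = 1000 m; c in km⁻¹ = c in m⁻¹ × 1000):
Athy: phi(d) = phi₀ e^(−cd) ⇒ phi₁/phi₂ = e^{c(d₂−d₁)} ⇒ c = ln(phi₁/phi₂)/(d₂−d₁)
c = ln(0.302/0.112) / (3.5 − 1) = ln(2.696) / 2.5 = 0.9919 / 2.5 = 0.3968 km⁻¹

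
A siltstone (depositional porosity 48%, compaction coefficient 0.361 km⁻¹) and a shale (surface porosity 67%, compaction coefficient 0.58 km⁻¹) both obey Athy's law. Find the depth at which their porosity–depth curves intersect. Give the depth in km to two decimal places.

Set φ₀ₐ e^(−βₐd) = φ₀ᵦ e^(−βᵦd) ⇒ ln(φ₀ₐ/φ₀ᵦ) = (βₐ − βᵦ)·d
d = ln(0.48/0.67) / (0.361 − 0.58) = -0.3335 / -0.219 = 1.523 km

1.52 km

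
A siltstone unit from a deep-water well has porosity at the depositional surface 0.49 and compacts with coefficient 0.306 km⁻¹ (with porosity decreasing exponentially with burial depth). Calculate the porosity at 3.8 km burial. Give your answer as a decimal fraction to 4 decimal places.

0.1532

n = n₀·exp(−k·z) = 0.49 × exp(−0.306 × 3.8) = 0.49 × exp(−1.163)
  = 0.49 × 0.3126 = 0.1532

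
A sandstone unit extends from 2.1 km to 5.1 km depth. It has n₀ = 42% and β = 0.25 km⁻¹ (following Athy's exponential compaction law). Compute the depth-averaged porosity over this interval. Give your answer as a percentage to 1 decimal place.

17.5%

⟨n⟩ = (1/(Z₂−Z₁)) ∫ n₀ e^(−βZ) dZ = n₀·(e^(−β·Z₁) − e^(−β·Z₂)) / (β·(Z₂−Z₁))
e^(−0.25×2.1) = 0.5916; e^(−0.25×5.1) = 0.2794
⟨n⟩ = 0.42 × (0.5916 − 0.2794) / (0.25 × 3) = 0.42 × 0.4162 = 0.1748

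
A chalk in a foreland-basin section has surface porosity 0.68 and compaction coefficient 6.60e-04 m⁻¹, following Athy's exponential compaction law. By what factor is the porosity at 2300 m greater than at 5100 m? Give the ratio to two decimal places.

6.35

Working in km (1 km = 1000 m; c in km⁻¹ = c in m⁻¹ × 1000):
φ(Z₁)/φ(Z₂) = e^(−c·Z₁)/e^(−c·Z₂) = e^{c(Z₂−Z₁)}
= exp(0.66 × 2.8) = exp(1.848) = 6.3471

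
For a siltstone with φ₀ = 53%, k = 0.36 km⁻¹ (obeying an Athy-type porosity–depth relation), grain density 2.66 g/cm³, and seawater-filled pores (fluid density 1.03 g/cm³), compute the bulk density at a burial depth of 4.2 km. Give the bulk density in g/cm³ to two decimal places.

Porosity at depth: φ = 0.53·exp(−0.36×4.2) = 0.53×0.2205 = 0.1168
Bulk density: ρ_b = (1−φ)ρ_g + φ·ρ_f = 0.8832×2.66 + 0.1168×1.03
       = 2.349 + 0.120 = 2.470 g/cm³

2.47 g/cm³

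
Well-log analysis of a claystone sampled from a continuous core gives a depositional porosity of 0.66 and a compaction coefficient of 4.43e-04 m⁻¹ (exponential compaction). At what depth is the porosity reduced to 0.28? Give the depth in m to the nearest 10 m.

Working in km (1 km = 1000 m; β in km⁻¹ = β in m⁻¹ × 1000):
Invert Athy's law: d = ln(n₀/n) / β
d = ln(0.66/0.28) / 0.443 = ln(2.357) / 0.443 = 0.8575 / 0.443 = 1.936 km

1940 m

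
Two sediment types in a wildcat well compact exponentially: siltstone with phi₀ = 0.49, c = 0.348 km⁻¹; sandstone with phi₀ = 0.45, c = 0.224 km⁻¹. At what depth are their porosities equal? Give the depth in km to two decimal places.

Set phi₀ₐ e^(−cₐz) = phi₀ᵦ e^(−cᵦz) ⇒ ln(phi₀ₐ/phi₀ᵦ) = (cₐ − cᵦ)·z
z = ln(0.49/0.45) / (0.348 − 0.224) = 0.0852 / 0.124 = 0.687 km

0.69 km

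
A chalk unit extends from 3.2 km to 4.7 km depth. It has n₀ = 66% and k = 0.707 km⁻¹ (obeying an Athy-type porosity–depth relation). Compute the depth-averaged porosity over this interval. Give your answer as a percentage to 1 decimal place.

⟨n⟩ = (1/(z₂−z₁)) ∫ n₀ e^(−kz) dz = n₀·(e^(−k·z₁) − e^(−k·z₂)) / (k·(z₂−z₁))
e^(−0.707×3.2) = 0.1041; e^(−0.707×4.7) = 0.0360
⟨n⟩ = 0.66 × (0.1041 − 0.0360) / (0.707 × 1.5) = 0.66 × 0.0642 = 0.0424

4.2%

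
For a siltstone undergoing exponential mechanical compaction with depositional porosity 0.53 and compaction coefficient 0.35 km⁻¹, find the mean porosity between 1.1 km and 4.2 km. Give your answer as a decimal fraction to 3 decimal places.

⟨n⟩ = (1/(z₂−z₁)) ∫ n₀ e^(−βz) dz = n₀·(e^(−β·z₁) − e^(−β·z₂)) / (β·(z₂−z₁))
e^(−0.35×1.1) = 0.6805; e^(−0.35×4.2) = 0.2299
⟨n⟩ = 0.53 × (0.6805 − 0.2299) / (0.35 × 3.1) = 0.53 × 0.4152 = 0.2201

0.220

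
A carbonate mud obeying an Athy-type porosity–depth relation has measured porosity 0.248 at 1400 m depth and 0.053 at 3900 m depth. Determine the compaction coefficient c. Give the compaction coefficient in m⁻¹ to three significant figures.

Working in km (1 km = 1000 m; c in km⁻¹ = c in m⁻¹ × 1000):
Athy: phi(d) = phi₀ e^(−cd) ⇒ phi₁/phi₂ = e^{c(d₂−d₁)} ⇒ c = ln(phi₁/phi₂)/(d₂−d₁)
c = ln(0.248/0.053) / (3.9 − 1.4) = ln(4.679) / 2.5 = 1.5431 / 2.5 = 0.6173 km⁻¹

0.000617 m⁻¹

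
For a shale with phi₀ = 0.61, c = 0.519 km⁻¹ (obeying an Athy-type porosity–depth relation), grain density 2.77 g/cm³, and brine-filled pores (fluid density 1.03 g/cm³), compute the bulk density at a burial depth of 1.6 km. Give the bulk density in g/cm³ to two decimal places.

2.31 g/cm³

Porosity at depth: phi = 0.61·exp(−0.519×1.6) = 0.61×0.4359 = 0.2659
Bulk density: ρ_b = (1−phi)ρ_g + phi·ρ_f = 0.7341×2.77 + 0.2659×1.03
       = 2.034 + 0.274 = 2.307 g/cm³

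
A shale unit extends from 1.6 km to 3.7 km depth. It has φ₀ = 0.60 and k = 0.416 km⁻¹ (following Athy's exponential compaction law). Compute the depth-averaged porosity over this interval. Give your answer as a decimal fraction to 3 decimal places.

0.206

⟨φ⟩ = (1/(z₂−z₁)) ∫ φ₀ e^(−kz) dz = φ₀·(e^(−k·z₁) − e^(−k·z₂)) / (k·(z₂−z₁))
e^(−0.416×1.6) = 0.5140; e^(−0.416×3.7) = 0.2146
⟨φ⟩ = 0.6 × (0.5140 − 0.2146) / (0.416 × 2.1) = 0.6 × 0.3427 = 0.2056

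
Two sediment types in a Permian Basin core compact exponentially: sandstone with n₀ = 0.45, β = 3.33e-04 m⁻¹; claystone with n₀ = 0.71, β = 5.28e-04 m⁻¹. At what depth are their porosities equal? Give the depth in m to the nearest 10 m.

Working in km (1 km = 1000 m; β in km⁻¹ = β in m⁻¹ × 1000):
Set n₀ₐ e^(−βₐd) = n₀ᵦ e^(−βᵦd) ⇒ ln(n₀ₐ/n₀ᵦ) = (βₐ − βᵦ)·d
d = ln(0.45/0.71) / (0.333 − 0.528) = -0.4560 / -0.195 = 2.339 km

2340 m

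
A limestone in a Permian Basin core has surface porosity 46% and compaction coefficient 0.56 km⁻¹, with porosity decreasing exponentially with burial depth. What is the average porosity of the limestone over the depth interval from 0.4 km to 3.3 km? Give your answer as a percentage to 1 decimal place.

⟨n⟩ = (1/(d₂−d₁)) ∫ n₀ e^(−cd) dd = n₀·(e^(−c·d₁) − e^(−c·d₂)) / (c·(d₂−d₁))
e^(−0.56×0.4) = 0.7993; e^(−0.56×3.3) = 0.1576
⟨n⟩ = 0.46 × (0.7993 − 0.1576) / (0.56 × 2.9) = 0.46 × 0.3952 = 0.1818

18.2%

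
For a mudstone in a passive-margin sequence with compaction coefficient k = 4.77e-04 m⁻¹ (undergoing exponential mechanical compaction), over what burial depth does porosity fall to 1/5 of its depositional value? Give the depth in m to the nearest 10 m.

Working in km (1 km = 1000 m; k in km⁻¹ = k in m⁻¹ × 1000):
n/n₀ = 1/5 ⇒ exp(−k·z) = 1/5 ⇒ z = ln(5) / k
z = 1.6094 / 0.477 = 3.374 km

3370 m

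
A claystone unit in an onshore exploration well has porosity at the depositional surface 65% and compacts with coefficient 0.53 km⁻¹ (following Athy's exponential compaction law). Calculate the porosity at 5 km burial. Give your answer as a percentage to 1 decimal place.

φ = φ₀·exp(−c·z) = 0.65 × exp(−0.53 × 5) = 0.65 × exp(−2.65)
  = 0.65 × 0.0707 = 0.0459

4.6%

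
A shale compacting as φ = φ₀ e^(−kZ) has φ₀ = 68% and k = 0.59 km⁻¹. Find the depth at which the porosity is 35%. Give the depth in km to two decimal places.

1.13 km

Invert Athy's law: Z = ln(φ₀/φ) / k
Z = ln(0.68/0.35) / 0.59 = ln(1.943) / 0.59 = 0.6642 / 0.59 = 1.126 km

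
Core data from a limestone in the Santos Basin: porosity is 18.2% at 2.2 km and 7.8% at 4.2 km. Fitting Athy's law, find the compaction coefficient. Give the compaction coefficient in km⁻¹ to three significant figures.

Athy: n(Z) = n₀ e^(−βZ) ⇒ n₁/n₂ = e^{β(Z₂−Z₁)} ⇒ β = ln(n₁/n₂)/(Z₂−Z₁)
β = ln(0.182/0.078) / (4.2 − 2.2) = ln(2.333) / 2 = 0.8473 / 2 = 0.4236 km⁻¹

0.424 km⁻¹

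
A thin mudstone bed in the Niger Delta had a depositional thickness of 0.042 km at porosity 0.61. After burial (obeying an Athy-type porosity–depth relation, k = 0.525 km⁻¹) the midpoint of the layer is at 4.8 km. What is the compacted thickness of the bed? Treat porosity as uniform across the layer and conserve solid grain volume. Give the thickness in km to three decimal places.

Porosity at 4.8 km: phi = 0.61·exp(−0.525×4.8) = 0.0491
Solid-volume conservation: h(1−phi) = h₀(1−phi₀) ⇒ h = h₀·(1−phi₀)/(1−phi)
h = 0.042 × (1 − 0.61)/(1 − 0.0491) = 0.042 × 0.4101 = 0.0172 km

0.017 km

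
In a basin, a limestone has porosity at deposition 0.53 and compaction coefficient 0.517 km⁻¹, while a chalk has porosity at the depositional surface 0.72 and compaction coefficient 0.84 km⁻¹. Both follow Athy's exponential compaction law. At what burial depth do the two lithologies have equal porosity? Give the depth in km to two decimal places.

Set φ₀ₐ e^(−kₐd) = φ₀ᵦ e^(−kᵦd) ⇒ ln(φ₀ₐ/φ₀ᵦ) = (kₐ − kᵦ)·d
d = ln(0.53/0.72) / (0.517 − 0.84) = -0.3064 / -0.323 = 0.949 km

0.95 km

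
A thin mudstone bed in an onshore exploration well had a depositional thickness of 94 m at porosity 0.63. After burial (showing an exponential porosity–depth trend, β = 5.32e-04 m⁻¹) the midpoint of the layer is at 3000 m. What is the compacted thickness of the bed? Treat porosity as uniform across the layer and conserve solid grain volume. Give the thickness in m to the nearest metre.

40 m

Working in km (1 km = 1000 m; β in km⁻¹ = β in m⁻¹ × 1000):
Porosity at 3 km: φ = 0.63·exp(−0.532×3) = 0.1277
Solid-volume conservation: h(1−φ) = h₀(1−φ₀) ⇒ h = h₀·(1−φ₀)/(1−φ)
h = 0.094 × (1 − 0.63)/(1 − 0.1277) = 0.094 × 0.4242 = 0.0399 km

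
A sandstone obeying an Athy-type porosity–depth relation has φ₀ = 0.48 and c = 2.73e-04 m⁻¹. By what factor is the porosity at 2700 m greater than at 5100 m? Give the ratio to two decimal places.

1.93

Working in km (1 km = 1000 m; c in km⁻¹ = c in m⁻¹ × 1000):
φ(Z₁)/φ(Z₂) = e^(−c·Z₁)/e^(−c·Z₂) = e^{c(Z₂−Z₁)}
= exp(0.273 × 2.4) = exp(0.6552) = 1.9255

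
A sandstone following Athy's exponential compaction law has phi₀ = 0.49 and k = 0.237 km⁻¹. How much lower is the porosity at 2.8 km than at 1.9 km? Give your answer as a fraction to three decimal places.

phi(1.9) = 0.49·e^(−0.237×1.9) = 0.3123
phi(2.8) = 0.49·e^(−0.237×2.8) = 0.2523
Δphi = 0.3123 − 0.2523 = 0.0600

0.060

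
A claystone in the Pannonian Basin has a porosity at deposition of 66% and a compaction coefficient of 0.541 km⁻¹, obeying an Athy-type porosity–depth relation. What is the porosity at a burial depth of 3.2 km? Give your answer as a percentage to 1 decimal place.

φ = φ₀·exp(−c·Z) = 0.66 × exp(−0.541 × 3.2) = 0.66 × exp(−1.731)
  = 0.66 × 0.1771 = 0.1169

11.7%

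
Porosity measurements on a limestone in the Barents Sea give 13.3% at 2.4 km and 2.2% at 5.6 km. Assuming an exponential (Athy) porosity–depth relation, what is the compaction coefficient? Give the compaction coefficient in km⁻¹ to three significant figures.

0.562 km⁻¹

Athy: phi(d) = phi₀ e^(−kd) ⇒ phi₁/phi₂ = e^{k(d₂−d₁)} ⇒ k = ln(phi₁/phi₂)/(d₂−d₁)
k = ln(0.133/0.022) / (5.6 − 2.4) = ln(6.045) / 3.2 = 1.7993 / 3.2 = 0.5623 km⁻¹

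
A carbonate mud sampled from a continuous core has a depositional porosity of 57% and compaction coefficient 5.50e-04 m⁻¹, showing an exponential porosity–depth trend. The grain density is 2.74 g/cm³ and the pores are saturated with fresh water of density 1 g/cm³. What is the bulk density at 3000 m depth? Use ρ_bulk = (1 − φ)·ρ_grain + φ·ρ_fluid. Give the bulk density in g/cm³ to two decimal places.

Working in km (1 km = 1000 m; β in km⁻¹ = β in m⁻¹ × 1000):
Porosity at depth: n = 0.57·exp(−0.55×3) = 0.57×0.1920 = 0.1095
Bulk density: ρ_b = (1−n)ρ_g + n·ρ_f = 0.8905×2.74 + 0.1095×1
       = 2.440 + 0.109 = 2.550 g/cm³

2.55 g/cm³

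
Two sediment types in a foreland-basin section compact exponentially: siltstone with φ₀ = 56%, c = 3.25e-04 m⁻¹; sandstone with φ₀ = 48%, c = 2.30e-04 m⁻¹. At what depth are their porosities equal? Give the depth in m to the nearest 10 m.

Working in km (1 km = 1000 m; c in km⁻¹ = c in m⁻¹ × 1000):
Set φ₀ₐ e^(−cₐd) = φ₀ᵦ e^(−cᵦd) ⇒ ln(φ₀ₐ/φ₀ᵦ) = (cₐ − cᵦ)·d
d = ln(0.56/0.48) / (0.325 − 0.23) = 0.1542 / 0.095 = 1.623 km

1620 m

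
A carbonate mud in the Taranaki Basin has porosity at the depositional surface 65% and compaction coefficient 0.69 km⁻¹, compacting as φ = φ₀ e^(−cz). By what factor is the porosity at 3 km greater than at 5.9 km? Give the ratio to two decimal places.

φ(z₁)/φ(z₂) = e^(−c·z₁)/e^(−c·z₂) = e^{c(z₂−z₁)}
= exp(0.69 × 2.9) = exp(2.001) = 7.3964

7.40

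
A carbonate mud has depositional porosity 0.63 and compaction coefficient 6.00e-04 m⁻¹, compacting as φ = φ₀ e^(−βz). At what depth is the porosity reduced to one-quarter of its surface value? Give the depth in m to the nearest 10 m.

Working in km (1 km = 1000 m; β in km⁻¹ = β in m⁻¹ × 1000):
φ/φ₀ = 1/4 ⇒ exp(−β·z) = 1/4 ⇒ z = ln(4) / β
z = 1.3863 / 0.6 = 2.310 km

2310 m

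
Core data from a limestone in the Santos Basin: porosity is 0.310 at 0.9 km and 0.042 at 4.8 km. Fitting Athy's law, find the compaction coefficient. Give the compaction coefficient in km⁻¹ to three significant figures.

0.513 km⁻¹

Athy: phi(z) = phi₀ e^(−βz) ⇒ phi₁/phi₂ = e^{β(z₂−z₁)} ⇒ β = ln(phi₁/phi₂)/(z₂−z₁)
β = ln(0.31/0.042) / (4.8 − 0.9) = ln(7.381) / 3.9 = 1.9989 / 3.9 = 0.5125 km⁻¹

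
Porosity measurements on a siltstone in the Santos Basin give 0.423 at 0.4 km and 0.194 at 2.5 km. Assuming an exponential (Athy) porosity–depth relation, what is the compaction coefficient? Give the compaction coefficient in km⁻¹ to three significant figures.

0.371 km⁻¹

Athy: n(z) = n₀ e^(−cz) ⇒ n₁/n₂ = e^{c(z₂−z₁)} ⇒ c = ln(n₁/n₂)/(z₂−z₁)
c = ln(0.423/0.194) / (2.5 − 0.4) = ln(2.18) / 2.1 = 0.7795 / 2.1 = 0.3712 km⁻¹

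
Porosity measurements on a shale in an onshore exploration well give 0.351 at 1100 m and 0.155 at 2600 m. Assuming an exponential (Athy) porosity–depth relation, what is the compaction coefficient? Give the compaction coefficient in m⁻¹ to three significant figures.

0.000545 m⁻¹

Working in km (1 km = 1000 m; β in km⁻¹ = β in m⁻¹ × 1000):
Athy: φ(z) = φ₀ e^(−βz) ⇒ φ₁/φ₂ = e^{β(z₂−z₁)} ⇒ β = ln(φ₁/φ₂)/(z₂−z₁)
β = ln(0.351/0.155) / (2.6 − 1.1) = ln(2.265) / 1.5 = 0.8174 / 1.5 = 0.5449 km⁻¹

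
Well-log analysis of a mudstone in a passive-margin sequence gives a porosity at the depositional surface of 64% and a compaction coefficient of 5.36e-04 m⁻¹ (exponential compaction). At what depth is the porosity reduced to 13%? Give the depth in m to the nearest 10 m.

Working in km (1 km = 1000 m; β in km⁻¹ = β in m⁻¹ × 1000):
Invert Athy's law: z = ln(φ₀/φ) / β
z = ln(0.64/0.13) / 0.536 = ln(4.923) / 0.536 = 1.5939 / 0.536 = 2.974 km

2970 m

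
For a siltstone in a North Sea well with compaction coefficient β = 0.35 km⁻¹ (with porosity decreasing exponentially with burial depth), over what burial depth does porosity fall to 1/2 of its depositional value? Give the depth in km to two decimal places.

1.98 km

phi/phi₀ = 1/2 ⇒ exp(−β·Z) = 1/2 ⇒ Z = ln(2) / β
Z = 0.6931 / 0.35 = 1.980 km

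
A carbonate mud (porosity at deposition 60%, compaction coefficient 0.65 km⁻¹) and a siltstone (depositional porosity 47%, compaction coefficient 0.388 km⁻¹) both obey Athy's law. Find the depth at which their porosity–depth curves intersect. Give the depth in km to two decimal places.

0.93 km

Set n₀ₐ e^(−kₐz) = n₀ᵦ e^(−kᵦz) ⇒ ln(n₀ₐ/n₀ᵦ) = (kₐ − kᵦ)·z
z = ln(0.6/0.47) / (0.65 − 0.388) = 0.2442 / 0.262 = 0.932 km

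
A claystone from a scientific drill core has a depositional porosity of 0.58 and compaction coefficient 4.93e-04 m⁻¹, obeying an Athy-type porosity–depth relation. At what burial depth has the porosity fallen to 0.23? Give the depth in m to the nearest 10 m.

Working in km (1 km = 1000 m; c in km⁻¹ = c in m⁻¹ × 1000):
Invert Athy's law: d = ln(phi₀/phi) / c
d = ln(0.58/0.23) / 0.493 = ln(2.522) / 0.493 = 0.9249 / 0.493 = 1.876 km

1880 m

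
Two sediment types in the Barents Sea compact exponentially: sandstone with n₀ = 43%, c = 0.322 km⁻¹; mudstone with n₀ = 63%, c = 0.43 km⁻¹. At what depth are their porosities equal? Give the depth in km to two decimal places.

3.54 km

Set n₀ₐ e^(−cₐd) = n₀ᵦ e^(−cᵦd) ⇒ ln(n₀ₐ/n₀ᵦ) = (cₐ − cᵦ)·d
d = ln(0.43/0.63) / (0.322 − 0.43) = -0.3819 / -0.108 = 3.536 km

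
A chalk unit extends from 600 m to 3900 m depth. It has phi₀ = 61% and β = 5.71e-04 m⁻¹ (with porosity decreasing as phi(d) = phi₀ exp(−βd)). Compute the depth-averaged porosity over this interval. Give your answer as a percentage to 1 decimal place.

19.5%

Working in km (1 km = 1000 m; β in km⁻¹ = β in m⁻¹ × 1000):
⟨phi⟩ = (1/(d₂−d₁)) ∫ phi₀ e^(−βd) dd = phi₀·(e^(−β·d₁) − e^(−β·d₂)) / (β·(d₂−d₁))
e^(−0.571×0.6) = 0.7099; e^(−0.571×3.9) = 0.1079
⟨phi⟩ = 0.61 × (0.7099 − 0.1079) / (0.571 × 3.3) = 0.61 × 0.3195 = 0.1949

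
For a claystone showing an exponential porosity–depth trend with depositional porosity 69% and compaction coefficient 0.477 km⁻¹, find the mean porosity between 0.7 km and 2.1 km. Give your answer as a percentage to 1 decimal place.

36.0%

⟨n⟩ = (1/(d₂−d₁)) ∫ n₀ e^(−βd) dd = n₀·(e^(−β·d₁) − e^(−β·d₂)) / (β·(d₂−d₁))
e^(−0.477×0.7) = 0.7161; e^(−0.477×2.1) = 0.3673
⟨n⟩ = 0.69 × (0.7161 − 0.3673) / (0.477 × 1.4) = 0.69 × 0.5224 = 0.3605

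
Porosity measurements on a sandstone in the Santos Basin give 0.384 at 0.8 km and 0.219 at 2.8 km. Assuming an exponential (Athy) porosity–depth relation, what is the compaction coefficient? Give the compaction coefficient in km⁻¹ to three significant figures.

Athy: phi(z) = phi₀ e^(−cz) ⇒ phi₁/phi₂ = e^{c(z₂−z₁)} ⇒ c = ln(phi₁/phi₂)/(z₂−z₁)
c = ln(0.384/0.219) / (2.8 − 0.8) = ln(1.753) / 2 = 0.5616 / 2 = 0.2808 km⁻¹

0.281 km⁻¹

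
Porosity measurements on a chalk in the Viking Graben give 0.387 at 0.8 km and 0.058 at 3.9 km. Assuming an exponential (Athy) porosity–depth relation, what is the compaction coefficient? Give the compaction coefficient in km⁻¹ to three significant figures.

Athy: φ(Z) = φ₀ e^(−cZ) ⇒ φ₁/φ₂ = e^{c(Z₂−Z₁)} ⇒ c = ln(φ₁/φ₂)/(Z₂−Z₁)
c = ln(0.387/0.058) / (3.9 − 0.8) = ln(6.672) / 3.1 = 1.8980 / 3.1 = 0.6123 km⁻¹

0.612 km⁻¹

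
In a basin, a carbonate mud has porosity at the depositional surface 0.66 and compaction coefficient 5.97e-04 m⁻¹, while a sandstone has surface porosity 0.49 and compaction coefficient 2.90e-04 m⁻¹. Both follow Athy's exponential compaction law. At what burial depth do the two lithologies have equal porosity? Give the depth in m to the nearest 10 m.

Working in km (1 km = 1000 m; β in km⁻¹ = β in m⁻¹ × 1000):
Set φ₀ₐ e^(−βₐZ) = φ₀ᵦ e^(−βᵦZ) ⇒ ln(φ₀ₐ/φ₀ᵦ) = (βₐ − βᵦ)·Z
Z = ln(0.66/0.49) / (0.597 − 0.29) = 0.2978 / 0.307 = 0.970 km

970 m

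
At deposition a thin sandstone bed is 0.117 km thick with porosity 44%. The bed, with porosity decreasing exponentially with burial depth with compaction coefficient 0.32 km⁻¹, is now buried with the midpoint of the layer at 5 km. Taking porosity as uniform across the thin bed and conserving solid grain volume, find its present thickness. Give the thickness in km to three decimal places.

0.072 km

Porosity at 5 km: n = 0.44·exp(−0.32×5) = 0.0888
Solid-volume conservation: h(1−n) = h₀(1−n₀) ⇒ h = h₀·(1−n₀)/(1−n)
h = 0.117 × (1 − 0.44)/(1 − 0.0888) = 0.117 × 0.6146 = 0.0719 km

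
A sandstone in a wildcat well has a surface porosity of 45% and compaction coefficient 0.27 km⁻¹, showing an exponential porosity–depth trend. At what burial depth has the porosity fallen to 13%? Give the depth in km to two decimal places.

4.60 km

Invert Athy's law: z = ln(phi₀/phi) / k
z = ln(0.45/0.13) / 0.27 = ln(3.462) / 0.27 = 1.2417 / 0.27 = 4.599 km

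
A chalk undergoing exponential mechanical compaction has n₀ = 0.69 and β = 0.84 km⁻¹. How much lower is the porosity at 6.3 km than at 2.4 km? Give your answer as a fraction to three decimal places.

n(2.4) = 0.69·e^(−0.84×2.4) = 0.0919
n(6.3) = 0.69·e^(−0.84×6.3) = 0.0035
Δn = 0.0919 − 0.0035 = 0.0884

0.088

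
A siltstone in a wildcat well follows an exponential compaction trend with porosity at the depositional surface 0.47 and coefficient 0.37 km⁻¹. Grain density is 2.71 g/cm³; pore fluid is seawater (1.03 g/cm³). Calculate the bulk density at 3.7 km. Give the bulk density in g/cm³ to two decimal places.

2.51 g/cm³

Porosity at depth: n = 0.47·exp(−0.37×3.7) = 0.47×0.2544 = 0.1195
Bulk density: ρ_b = (1−n)ρ_g + n·ρ_f = 0.8805×2.71 + 0.1195×1.03
       = 2.386 + 0.123 = 2.509 g/cm³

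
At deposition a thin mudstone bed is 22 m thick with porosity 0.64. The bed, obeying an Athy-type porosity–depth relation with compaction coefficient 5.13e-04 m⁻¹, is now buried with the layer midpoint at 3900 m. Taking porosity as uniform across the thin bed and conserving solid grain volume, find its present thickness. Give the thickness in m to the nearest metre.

Working in km (1 km = 1000 m; β in km⁻¹ = β in m⁻¹ × 1000):
Porosity at 3.9 km: φ = 0.64·exp(−0.513×3.9) = 0.0866
Solid-volume conservation: h(1−φ) = h₀(1−φ₀) ⇒ h = h₀·(1−φ₀)/(1−φ)
h = 0.022 × (1 − 0.64)/(1 − 0.0866) = 0.022 × 0.3941 = 0.0087 km

9 m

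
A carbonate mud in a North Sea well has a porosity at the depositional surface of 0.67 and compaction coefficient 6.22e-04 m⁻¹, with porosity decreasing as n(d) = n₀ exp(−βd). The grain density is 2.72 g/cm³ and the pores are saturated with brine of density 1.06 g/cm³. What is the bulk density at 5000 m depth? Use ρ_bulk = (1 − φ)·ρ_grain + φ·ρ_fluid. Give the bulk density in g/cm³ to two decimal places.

2.67 g/cm³

Working in km (1 km = 1000 m; β in km⁻¹ = β in m⁻¹ × 1000):
Porosity at depth: n = 0.67·exp(−0.622×5) = 0.67×0.0446 = 0.0299
Bulk density: ρ_b = (1−n)ρ_g + n·ρ_f = 0.9701×2.72 + 0.0299×1.06
       = 2.639 + 0.032 = 2.670 g/cm³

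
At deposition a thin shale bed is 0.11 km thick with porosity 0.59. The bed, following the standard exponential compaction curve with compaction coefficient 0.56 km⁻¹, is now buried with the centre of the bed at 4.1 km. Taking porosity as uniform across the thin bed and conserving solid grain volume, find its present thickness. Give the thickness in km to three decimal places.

Porosity at 4.1 km: φ = 0.59·exp(−0.56×4.1) = 0.0594
Solid-volume conservation: h(1−φ) = h₀(1−φ₀) ⇒ h = h₀·(1−φ₀)/(1−φ)
h = 0.11 × (1 − 0.59)/(1 − 0.0594) = 0.11 × 0.4359 = 0.0479 km

0.048 km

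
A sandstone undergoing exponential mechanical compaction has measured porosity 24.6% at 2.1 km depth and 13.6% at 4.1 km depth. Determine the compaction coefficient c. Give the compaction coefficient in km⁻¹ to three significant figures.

0.296 km⁻¹

Athy: phi(z) = phi₀ e^(−cz) ⇒ phi₁/phi₂ = e^{c(z₂−z₁)} ⇒ c = ln(phi₁/phi₂)/(z₂−z₁)
c = ln(0.246/0.136) / (4.1 − 2.1) = ln(1.809) / 2 = 0.5927 / 2 = 0.2963 km⁻¹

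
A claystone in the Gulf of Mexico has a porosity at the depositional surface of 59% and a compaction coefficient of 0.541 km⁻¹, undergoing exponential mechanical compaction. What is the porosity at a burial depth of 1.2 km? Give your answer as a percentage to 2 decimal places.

30.83%

n = n₀·exp(−k·d) = 0.59 × exp(−0.541 × 1.2) = 0.59 × exp(−0.6492)
  = 0.59 × 0.5225 = 0.3083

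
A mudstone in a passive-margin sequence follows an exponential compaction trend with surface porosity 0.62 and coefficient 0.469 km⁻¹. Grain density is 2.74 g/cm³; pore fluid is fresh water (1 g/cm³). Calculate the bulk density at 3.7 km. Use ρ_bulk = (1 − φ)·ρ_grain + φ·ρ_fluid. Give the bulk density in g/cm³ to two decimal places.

2.55 g/cm³

Porosity at depth: n = 0.62·exp(−0.469×3.7) = 0.62×0.1763 = 0.1093
Bulk density: ρ_b = (1−n)ρ_g + n·ρ_f = 0.8907×2.74 + 0.1093×1
       = 2.440 + 0.109 = 2.550 g/cm³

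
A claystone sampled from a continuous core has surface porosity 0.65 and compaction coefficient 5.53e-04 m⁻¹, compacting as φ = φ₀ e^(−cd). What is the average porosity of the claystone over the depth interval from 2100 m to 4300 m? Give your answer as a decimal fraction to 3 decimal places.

Working in km (1 km = 1000 m; c in km⁻¹ = c in m⁻¹ × 1000):
⟨φ⟩ = (1/(d₂−d₁)) ∫ φ₀ e^(−cd) dd = φ₀·(e^(−c·d₁) − e^(−c·d₂)) / (c·(d₂−d₁))
e^(−0.553×2.1) = 0.3131; e^(−0.553×4.3) = 0.0927
⟨φ⟩ = 0.65 × (0.3131 − 0.0927) / (0.553 × 2.2) = 0.65 × 0.1811 = 0.1177

0.118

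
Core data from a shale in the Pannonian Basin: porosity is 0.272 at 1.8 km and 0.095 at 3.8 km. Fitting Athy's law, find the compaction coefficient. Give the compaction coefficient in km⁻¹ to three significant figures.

0.526 km⁻¹

Athy: phi(d) = phi₀ e^(−βd) ⇒ phi₁/phi₂ = e^{β(d₂−d₁)} ⇒ β = ln(phi₁/phi₂)/(d₂−d₁)
β = ln(0.272/0.095) / (3.8 − 1.8) = ln(2.863) / 2 = 1.0519 / 2 = 0.526 km⁻¹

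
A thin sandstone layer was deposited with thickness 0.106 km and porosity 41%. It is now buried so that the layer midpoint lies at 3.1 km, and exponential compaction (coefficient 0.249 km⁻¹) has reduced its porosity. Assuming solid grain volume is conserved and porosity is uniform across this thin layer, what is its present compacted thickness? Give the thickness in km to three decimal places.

Porosity at 3.1 km: phi = 0.41·exp(−0.249×3.1) = 0.1895
Solid-volume conservation: h(1−phi) = h₀(1−phi₀) ⇒ h = h₀·(1−phi₀)/(1−phi)
h = 0.106 × (1 − 0.41)/(1 − 0.1895) = 0.106 × 0.7279 = 0.0772 km

0.077 km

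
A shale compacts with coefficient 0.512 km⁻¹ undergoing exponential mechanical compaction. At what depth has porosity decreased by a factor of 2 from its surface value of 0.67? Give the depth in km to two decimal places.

1.35 km

φ/φ₀ = 1/2 ⇒ exp(−k·z) = 1/2 ⇒ z = ln(2) / k
z = 0.6931 / 0.512 = 1.354 km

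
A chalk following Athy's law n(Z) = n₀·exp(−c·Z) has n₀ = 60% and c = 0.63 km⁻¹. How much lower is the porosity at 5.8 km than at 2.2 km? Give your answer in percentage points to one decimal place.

n(2.2) = 0.6·e^(−0.63×2.2) = 0.1500
n(5.8) = 0.6·e^(−0.63×5.8) = 0.0155
Δn = 0.1500 − 0.0155 = 0.1345

13.5 percentage points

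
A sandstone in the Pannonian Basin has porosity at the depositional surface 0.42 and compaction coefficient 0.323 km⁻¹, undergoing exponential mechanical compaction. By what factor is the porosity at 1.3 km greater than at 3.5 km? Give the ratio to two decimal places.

2.04

phi(Z₁)/phi(Z₂) = e^(−k·Z₁)/e^(−k·Z₂) = e^{k(Z₂−Z₁)}
= exp(0.323 × 2.2) = exp(0.7106) = 2.0352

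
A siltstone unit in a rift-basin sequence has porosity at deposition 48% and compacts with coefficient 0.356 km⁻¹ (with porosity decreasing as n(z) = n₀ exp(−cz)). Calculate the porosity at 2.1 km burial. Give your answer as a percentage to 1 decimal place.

n = n₀·exp(−c·z) = 0.48 × exp(−0.356 × 2.1) = 0.48 × exp(−0.7476)
  = 0.48 × 0.4735 = 0.2273

22.7%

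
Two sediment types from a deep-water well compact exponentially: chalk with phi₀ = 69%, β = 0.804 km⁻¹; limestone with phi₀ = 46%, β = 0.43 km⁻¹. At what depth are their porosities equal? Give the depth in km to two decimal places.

Set phi₀ₐ e^(−βₐZ) = phi₀ᵦ e^(−βᵦZ) ⇒ ln(phi₀ₐ/phi₀ᵦ) = (βₐ − βᵦ)·Z
Z = ln(0.69/0.46) / (0.804 − 0.43) = 0.4055 / 0.374 = 1.084 km

1.08 km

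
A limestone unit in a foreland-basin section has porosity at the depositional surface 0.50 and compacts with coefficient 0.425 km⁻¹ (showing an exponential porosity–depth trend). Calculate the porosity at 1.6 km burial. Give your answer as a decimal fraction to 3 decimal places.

0.253

phi = phi₀·exp(−β·d) = 0.5 × exp(−0.425 × 1.6) = 0.5 × exp(−0.68)
  = 0.5 × 0.5066 = 0.2533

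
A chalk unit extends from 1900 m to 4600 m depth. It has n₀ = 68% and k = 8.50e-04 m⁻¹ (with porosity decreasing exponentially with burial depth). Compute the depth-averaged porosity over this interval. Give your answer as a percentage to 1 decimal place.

5.3%

Working in km (1 km = 1000 m; k in km⁻¹ = k in m⁻¹ × 1000):
⟨n⟩ = (1/(d₂−d₁)) ∫ n₀ e^(−kd) dd = n₀·(e^(−k·d₁) − e^(−k·d₂)) / (k·(d₂−d₁))
e^(−0.85×1.9) = 0.1989; e^(−0.85×4.6) = 0.0200
⟨n⟩ = 0.68 × (0.1989 − 0.0200) / (0.85 × 2.7) = 0.68 × 0.0779 = 0.0530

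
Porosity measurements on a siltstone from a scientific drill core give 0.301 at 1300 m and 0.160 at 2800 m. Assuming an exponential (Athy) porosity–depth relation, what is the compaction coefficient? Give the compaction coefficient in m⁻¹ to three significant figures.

Working in km (1 km = 1000 m; β in km⁻¹ = β in m⁻¹ × 1000):
Athy: n(Z) = n₀ e^(−βZ) ⇒ n₁/n₂ = e^{β(Z₂−Z₁)} ⇒ β = ln(n₁/n₂)/(Z₂−Z₁)
β = ln(0.301/0.16) / (2.8 − 1.3) = ln(1.881) / 1.5 = 0.6319 / 1.5 = 0.4213 km⁻¹

0.000421 m⁻¹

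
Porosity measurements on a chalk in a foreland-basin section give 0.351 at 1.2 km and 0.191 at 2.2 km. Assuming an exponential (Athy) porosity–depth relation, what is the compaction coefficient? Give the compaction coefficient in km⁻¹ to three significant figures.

0.609 km⁻¹

Athy: φ(Z) = φ₀ e^(−kZ) ⇒ φ₁/φ₂ = e^{k(Z₂−Z₁)} ⇒ k = ln(φ₁/φ₂)/(Z₂−Z₁)
k = ln(0.351/0.191) / (2.2 − 1.2) = ln(1.838) / 1 = 0.6085 / 1 = 0.6085 km⁻¹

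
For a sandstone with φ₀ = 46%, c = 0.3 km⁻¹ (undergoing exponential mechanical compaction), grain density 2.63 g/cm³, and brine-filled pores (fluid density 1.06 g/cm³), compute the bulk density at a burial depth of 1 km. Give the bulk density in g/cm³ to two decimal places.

2.09 g/cm³

Porosity at depth: φ = 0.46·exp(−0.3×1) = 0.46×0.7408 = 0.3408
Bulk density: ρ_b = (1−φ)ρ_g + φ·ρ_f = 0.6592×2.63 + 0.3408×1.06
       = 1.734 + 0.361 = 2.095 g/cm³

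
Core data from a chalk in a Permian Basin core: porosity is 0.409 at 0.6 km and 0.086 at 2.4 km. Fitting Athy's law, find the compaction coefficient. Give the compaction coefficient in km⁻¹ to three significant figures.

Athy: φ(z) = φ₀ e^(−kz) ⇒ φ₁/φ₂ = e^{k(z₂−z₁)} ⇒ k = ln(φ₁/φ₂)/(z₂−z₁)
k = ln(0.409/0.086) / (2.4 − 0.6) = ln(4.756) / 1.8 = 1.5594 / 1.8 = 0.8663 km⁻¹

0.866 km⁻¹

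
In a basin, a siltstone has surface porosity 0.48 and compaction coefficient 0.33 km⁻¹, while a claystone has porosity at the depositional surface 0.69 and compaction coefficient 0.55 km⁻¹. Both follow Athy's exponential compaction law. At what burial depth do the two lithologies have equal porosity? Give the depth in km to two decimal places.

Set φ₀ₐ e^(−cₐd) = φ₀ᵦ e^(−cᵦd) ⇒ ln(φ₀ₐ/φ₀ᵦ) = (cₐ − cᵦ)·d
d = ln(0.48/0.69) / (0.33 − 0.55) = -0.3629 / -0.22 = 1.650 km

1.65 km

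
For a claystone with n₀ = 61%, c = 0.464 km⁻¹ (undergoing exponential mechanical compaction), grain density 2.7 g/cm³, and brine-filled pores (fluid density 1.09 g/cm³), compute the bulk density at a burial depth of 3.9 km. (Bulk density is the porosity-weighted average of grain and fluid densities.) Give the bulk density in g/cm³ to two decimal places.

Porosity at depth: n = 0.61·exp(−0.464×3.9) = 0.61×0.1637 = 0.0999
Bulk density: ρ_b = (1−n)ρ_g + n·ρ_f = 0.9001×2.7 + 0.0999×1.09
       = 2.430 + 0.109 = 2.539 g/cm³

2.54 g/cm³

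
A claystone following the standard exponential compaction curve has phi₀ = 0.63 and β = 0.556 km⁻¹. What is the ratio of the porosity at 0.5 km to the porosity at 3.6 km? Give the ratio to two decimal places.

5.60

phi(z₁)/phi(z₂) = e^(−β·z₁)/e^(−β·z₂) = e^{β(z₂−z₁)}
= exp(0.556 × 3.1) = exp(1.724) = 5.6047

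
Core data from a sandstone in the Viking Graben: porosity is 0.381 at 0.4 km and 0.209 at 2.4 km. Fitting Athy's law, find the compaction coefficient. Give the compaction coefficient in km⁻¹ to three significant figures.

Athy: phi(z) = phi₀ e^(−cz) ⇒ phi₁/phi₂ = e^{c(z₂−z₁)} ⇒ c = ln(phi₁/phi₂)/(z₂−z₁)
c = ln(0.381/0.209) / (2.4 − 0.4) = ln(1.823) / 2 = 0.6005 / 2 = 0.3002 km⁻¹

0.300 km⁻¹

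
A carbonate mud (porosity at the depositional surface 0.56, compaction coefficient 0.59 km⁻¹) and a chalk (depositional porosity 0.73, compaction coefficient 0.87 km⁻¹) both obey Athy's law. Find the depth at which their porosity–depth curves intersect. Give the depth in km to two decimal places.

Set φ₀ₐ e^(−βₐd) = φ₀ᵦ e^(−βᵦd) ⇒ ln(φ₀ₐ/φ₀ᵦ) = (βₐ − βᵦ)·d
d = ln(0.56/0.73) / (0.59 − 0.87) = -0.2651 / -0.28 = 0.947 km

0.95 km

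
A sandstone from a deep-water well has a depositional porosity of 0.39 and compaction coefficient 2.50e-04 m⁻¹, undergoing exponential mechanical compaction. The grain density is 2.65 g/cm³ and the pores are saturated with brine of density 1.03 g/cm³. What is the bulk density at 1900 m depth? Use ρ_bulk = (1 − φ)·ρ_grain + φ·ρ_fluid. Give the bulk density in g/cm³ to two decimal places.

2.26 g/cm³

Working in km (1 km = 1000 m; β in km⁻¹ = β in m⁻¹ × 1000):
Porosity at depth: φ = 0.39·exp(−0.25×1.9) = 0.39×0.6219 = 0.2425
Bulk density: ρ_b = (1−φ)ρ_g + φ·ρ_f = 0.7575×2.65 + 0.2425×1.03
       = 2.007 + 0.250 = 2.257 g/cm³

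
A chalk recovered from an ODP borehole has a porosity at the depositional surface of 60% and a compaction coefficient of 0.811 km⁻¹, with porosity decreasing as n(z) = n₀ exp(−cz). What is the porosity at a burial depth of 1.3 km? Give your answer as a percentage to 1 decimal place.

n = n₀·exp(−c·z) = 0.6 × exp(−0.811 × 1.3) = 0.6 × exp(−1.054)
  = 0.6 × 0.3484 = 0.2091

20.9%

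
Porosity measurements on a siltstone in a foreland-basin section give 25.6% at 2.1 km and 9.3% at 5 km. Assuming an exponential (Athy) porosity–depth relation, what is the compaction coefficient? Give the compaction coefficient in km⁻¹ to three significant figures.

Athy: φ(Z) = φ₀ e^(−cZ) ⇒ φ₁/φ₂ = e^{c(Z₂−Z₁)} ⇒ c = ln(φ₁/φ₂)/(Z₂−Z₁)
c = ln(0.256/0.093) / (5 − 2.1) = ln(2.753) / 2.9 = 1.0126 / 2.9 = 0.3492 km⁻¹

0.349 km⁻¹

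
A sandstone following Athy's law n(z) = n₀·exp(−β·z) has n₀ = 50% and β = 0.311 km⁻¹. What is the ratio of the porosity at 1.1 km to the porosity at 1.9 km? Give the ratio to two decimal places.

1.28

n(z₁)/n(z₂) = e^(−β·z₁)/e^(−β·z₂) = e^{β(z₂−z₁)}
= exp(0.311 × 0.8) = exp(0.2488) = 1.2825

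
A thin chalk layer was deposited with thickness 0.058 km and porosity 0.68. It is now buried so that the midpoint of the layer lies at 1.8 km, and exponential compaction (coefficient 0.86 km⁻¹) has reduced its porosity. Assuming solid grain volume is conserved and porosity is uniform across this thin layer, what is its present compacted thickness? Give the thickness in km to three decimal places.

Porosity at 1.8 km: phi = 0.68·exp(−0.86×1.8) = 0.1446
Solid-volume conservation: h(1−phi) = h₀(1−phi₀) ⇒ h = h₀·(1−phi₀)/(1−phi)
h = 0.058 × (1 − 0.68)/(1 − 0.1446) = 0.058 × 0.3741 = 0.0217 km

0.022 km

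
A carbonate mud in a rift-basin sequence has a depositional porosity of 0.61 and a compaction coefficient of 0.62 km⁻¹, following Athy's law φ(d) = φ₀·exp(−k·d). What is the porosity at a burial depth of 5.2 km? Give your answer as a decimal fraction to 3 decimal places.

0.024

φ = φ₀·exp(−k·d) = 0.61 × exp(−0.62 × 5.2) = 0.61 × exp(−3.224)
  = 0.61 × 0.0398 = 0.0243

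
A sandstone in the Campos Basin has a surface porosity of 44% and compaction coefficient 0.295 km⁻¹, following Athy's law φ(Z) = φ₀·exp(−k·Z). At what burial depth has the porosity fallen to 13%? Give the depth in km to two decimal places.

Invert Athy's law: Z = ln(φ₀/φ) / k
Z = ln(0.44/0.13) / 0.295 = ln(3.385) / 0.295 = 1.2192 / 0.295 = 4.133 km

4.13 km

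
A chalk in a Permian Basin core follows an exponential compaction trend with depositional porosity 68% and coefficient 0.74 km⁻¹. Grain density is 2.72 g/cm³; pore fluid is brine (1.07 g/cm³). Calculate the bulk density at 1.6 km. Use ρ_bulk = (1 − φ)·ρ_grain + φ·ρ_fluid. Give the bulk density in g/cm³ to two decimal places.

Porosity at depth: n = 0.68·exp(−0.74×1.6) = 0.68×0.3061 = 0.2081
Bulk density: ρ_b = (1−n)ρ_g + n·ρ_f = 0.7919×2.72 + 0.2081×1.07
       = 2.154 + 0.223 = 2.377 g/cm³

2.38 g/cm³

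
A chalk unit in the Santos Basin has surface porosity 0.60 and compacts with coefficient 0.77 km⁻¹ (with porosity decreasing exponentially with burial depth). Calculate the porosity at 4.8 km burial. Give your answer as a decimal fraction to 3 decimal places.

n = n₀·exp(−β·d) = 0.6 × exp(−0.77 × 4.8) = 0.6 × exp(−3.696)
  = 0.6 × 0.0248 = 0.0149

0.015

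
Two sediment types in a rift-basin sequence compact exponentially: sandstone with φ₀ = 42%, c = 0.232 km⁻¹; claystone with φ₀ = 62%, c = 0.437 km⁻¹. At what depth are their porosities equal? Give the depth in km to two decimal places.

Set φ₀ₐ e^(−cₐd) = φ₀ᵦ e^(−cᵦd) ⇒ ln(φ₀ₐ/φ₀ᵦ) = (cₐ − cᵦ)·d
d = ln(0.42/0.62) / (0.232 − 0.437) = -0.3895 / -0.205 = 1.900 km

1.90 km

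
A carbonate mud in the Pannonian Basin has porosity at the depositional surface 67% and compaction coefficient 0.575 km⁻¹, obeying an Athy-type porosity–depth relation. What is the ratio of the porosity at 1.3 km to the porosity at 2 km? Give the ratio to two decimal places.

n(d₁)/n(d₂) = e^(−c·d₁)/e^(−c·d₂) = e^{c(d₂−d₁)}
= exp(0.575 × 0.7) = exp(0.4025) = 1.4956

1.50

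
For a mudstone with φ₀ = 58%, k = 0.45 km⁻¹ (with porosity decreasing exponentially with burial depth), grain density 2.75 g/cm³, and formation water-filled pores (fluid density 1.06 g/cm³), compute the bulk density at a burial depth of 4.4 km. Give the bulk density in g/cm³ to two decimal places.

2.61 g/cm³

Porosity at depth: φ = 0.58·exp(−0.45×4.4) = 0.58×0.1381 = 0.0801
Bulk density: ρ_b = (1−φ)ρ_g + φ·ρ_f = 0.9199×2.75 + 0.0801×1.06
       = 2.530 + 0.085 = 2.615 g/cm³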